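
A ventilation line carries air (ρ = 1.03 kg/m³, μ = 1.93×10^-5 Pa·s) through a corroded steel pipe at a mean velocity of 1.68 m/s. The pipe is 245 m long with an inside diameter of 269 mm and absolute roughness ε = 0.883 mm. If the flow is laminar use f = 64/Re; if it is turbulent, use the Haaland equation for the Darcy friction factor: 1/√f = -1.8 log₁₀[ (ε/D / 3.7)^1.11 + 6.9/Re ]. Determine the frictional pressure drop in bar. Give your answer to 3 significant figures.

Reynolds number Re = ρVD/μ = 1.03 · 1.68 · 0.269 / 1.93e-05 = 2.412e+04.
Re > 4000 → turbulent. Relative roughness ε/D = 0.000883/0.269 = 0.00328. Haaland: 1/√f = -1.8 log₁₀[(0.00328/3.7)^1.11 + 6.9/2.412e+04] = -1.8 log₁₀[0.00041 + 0.000286] = 5.684, so f = 0.03096.
Darcy-Weisbach: ΔP = f(L/D)(ρV²/2) = 0.03096·(245/0.269)·(1.03·1.68²/2) = 0.03096·910.8·1.454 = 40.98 Pa.
ΔP = 40.98 Pa = 4.10×10^-4 bar.

ΔP ≈ 4.10×10^-4 bar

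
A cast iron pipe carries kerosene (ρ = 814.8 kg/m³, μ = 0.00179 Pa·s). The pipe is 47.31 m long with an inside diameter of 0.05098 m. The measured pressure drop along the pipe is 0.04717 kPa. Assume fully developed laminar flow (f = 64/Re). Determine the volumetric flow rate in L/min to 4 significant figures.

For laminar flow, f = 64/Re with Re = ρVD/μ, so Darcy-Weisbach reduces to ΔP = 32μLV/D². Solving for V: V = ΔP·D²/(32μL) = 47.17·(0.05098)²/(32·0.00179·47.31) = 0.04524 m/s.
Check: Re = ρVD/μ = 814.8·0.04524·0.05098/0.00179 = 1050 < 2300, so the laminar assumption holds.
Q = V·A = 0.04524·(π/4·0.05098²) = 9.234e-05 m³/s = 5.541 L/min.

Q ≈ 5.541 L/min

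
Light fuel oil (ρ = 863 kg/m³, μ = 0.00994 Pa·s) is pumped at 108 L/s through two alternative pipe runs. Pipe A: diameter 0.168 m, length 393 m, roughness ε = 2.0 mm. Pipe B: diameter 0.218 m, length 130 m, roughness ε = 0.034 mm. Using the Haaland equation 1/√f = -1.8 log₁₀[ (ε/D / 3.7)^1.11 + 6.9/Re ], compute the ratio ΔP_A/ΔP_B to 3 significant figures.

Pipe A: V = Q/A = 0.108/0.02217 = 4.872 m/s; Re = 7.106e+04; ε/D = 0.0119; Haaland → f = 0.04103; ΔP_A = f(L/D)(ρV²/2) = 9.831e+05 Pa.
Pipe B: V = Q/A = 0.108/0.03733 = 2.893 m/s; Re = 5.476e+04; ε/D = 0.000156; Haaland → f = 0.02078; ΔP_B = f(L/D)(ρV²/2) = 4.476e+04 Pa.
ΔP_A/ΔP_B = 9.831e+05/4.476e+04 = 22.0.

ΔP_A/ΔP_B ≈ 22.0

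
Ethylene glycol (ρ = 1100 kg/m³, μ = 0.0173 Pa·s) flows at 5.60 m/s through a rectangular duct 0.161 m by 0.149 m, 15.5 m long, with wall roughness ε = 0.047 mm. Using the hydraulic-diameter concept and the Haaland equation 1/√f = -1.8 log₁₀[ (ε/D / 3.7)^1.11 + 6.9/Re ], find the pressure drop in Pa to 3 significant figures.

ΔP ≈ 36700 Pa

Hydraulic diameter D_h = 4A/P = 4·(0.161·0.149)/(2·(0.161+0.149)) = 0.09596/0.62 = 0.1548 m.
Re = ρVD_h/μ = 1100·5.6·0.1548/0.0173 = 5.511e+04.
ε/D_h = 4.7e-05/0.1548 = 0.000304; Haaland gives 1/√f = -1.8 log₁₀[2.92e-05+0.000125] = 6.861, so f = 0.02125.
ΔP = f(L/D_h)(ρV²/2) = 0.02125·15.5/0.1548·1.725e+04 = 3.67e+04 Pa.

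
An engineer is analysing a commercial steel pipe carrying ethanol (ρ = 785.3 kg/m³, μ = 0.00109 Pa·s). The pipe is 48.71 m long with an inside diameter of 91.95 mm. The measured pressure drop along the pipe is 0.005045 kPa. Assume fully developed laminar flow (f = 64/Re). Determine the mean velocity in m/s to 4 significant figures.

V ≈ 0.02511 m/s

For laminar flow, f = 64/Re with Re = ρVD/μ, so Darcy-Weisbach reduces to ΔP = 32μLV/D². Solving for V: V = ΔP·D²/(32μL) = 5.045·(0.09195)²/(32·0.00109·48.71) = 0.02511 m/s.
Check: Re = ρVD/μ = 785.3·0.02511·0.09195/0.00109 = 1663 < 2300, so the laminar assumption holds.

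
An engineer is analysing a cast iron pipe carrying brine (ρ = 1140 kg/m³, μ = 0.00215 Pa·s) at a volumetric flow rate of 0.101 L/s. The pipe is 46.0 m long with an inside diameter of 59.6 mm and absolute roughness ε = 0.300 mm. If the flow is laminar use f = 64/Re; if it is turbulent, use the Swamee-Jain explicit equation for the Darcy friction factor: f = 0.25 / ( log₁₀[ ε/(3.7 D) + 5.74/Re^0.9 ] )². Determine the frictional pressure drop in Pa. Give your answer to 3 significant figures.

ΔP ≈ 32.3 Pa

Q = 0.101 L/s = 0.101/1000 = 0.000101 m³/s.
Cross-sectional area A = πD²/4 = π(0.0596)²/4 = 0.00279 m²; mean velocity V = Q/A = 0.000101/0.00279 = 0.0362 m/s.
Reynolds number Re = ρVD/μ = 1140 · 0.0362 · 0.0596 / 0.00215 = 1144.
Re < 2300 → laminar flow, so f = 64/Re = 64/1144 = 0.05594 (the turbulent correlation is not needed).
Darcy-Weisbach: ΔP = f(L/D)(ρV²/2) = 0.05594·(46/0.0596)·(1140·0.0362²/2) = 0.05594·771.8·0.7471 = 32.25 Pa.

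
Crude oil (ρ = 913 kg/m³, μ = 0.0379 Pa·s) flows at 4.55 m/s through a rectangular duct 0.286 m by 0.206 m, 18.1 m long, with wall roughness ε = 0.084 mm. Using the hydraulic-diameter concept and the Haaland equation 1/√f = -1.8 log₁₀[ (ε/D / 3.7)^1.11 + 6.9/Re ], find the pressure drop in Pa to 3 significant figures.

Hydraulic diameter D_h = 4A/P = 4·(0.286·0.206)/(2·(0.286+0.206)) = 0.2357/0.984 = 0.2395 m.
Re = ρVD_h/μ = 913·4.55·0.2395/0.0379 = 2.625e+04.
ε/D_h = 8.4e-05/0.2395 = 0.000351; Haaland gives 1/√f = -1.8 log₁₀[3.42e-05+0.000263] = 6.349, so f = 0.02481.
ΔP = f(L/D_h)(ρV²/2) = 0.02481·18.1/0.2395·9451 = 1.772e+04 Pa.

ΔP ≈ 17700 Pa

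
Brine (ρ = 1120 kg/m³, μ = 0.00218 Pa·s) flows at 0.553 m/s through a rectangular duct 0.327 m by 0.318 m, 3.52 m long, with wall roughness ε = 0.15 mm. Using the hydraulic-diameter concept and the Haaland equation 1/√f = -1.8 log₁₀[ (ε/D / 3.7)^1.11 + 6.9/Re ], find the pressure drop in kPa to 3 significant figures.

Hydraulic diameter D_h = 4A/P = 4·(0.327·0.318)/(2·(0.327+0.318)) = 0.4159/1.29 = 0.3224 m.
Re = ρVD_h/μ = 1120·0.553·0.3224/0.00218 = 9.161e+04.
ε/D_h = 0.00015/0.3224 = 0.000465; Haaland gives 1/√f = -1.8 log₁₀[4.68e-05+7.53e-05] = 7.044, so f = 0.02016.
ΔP = f(L/D_h)(ρV²/2) = 0.02016·3.52/0.3224·171.3 = 37.68 Pa.
ΔP = 0.0377 kPa.

ΔP ≈ 0.0377 kPa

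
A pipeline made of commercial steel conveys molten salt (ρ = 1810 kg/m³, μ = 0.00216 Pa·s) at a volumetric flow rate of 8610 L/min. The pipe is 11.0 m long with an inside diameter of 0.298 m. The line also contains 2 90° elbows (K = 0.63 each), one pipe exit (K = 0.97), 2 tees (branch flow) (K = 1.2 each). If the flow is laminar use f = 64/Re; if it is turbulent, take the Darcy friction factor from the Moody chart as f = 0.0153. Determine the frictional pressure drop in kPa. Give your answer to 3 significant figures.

Q = 8610 L/min = 8610/60000 = 0.1435 m³/s.
Cross-sectional area A = πD²/4 = π(0.298)²/4 = 0.06975 m²; mean velocity V = Q/A = 0.1435/0.06975 = 2.057 m/s.
Reynolds number Re = ρVD/μ = 1810 · 2.057 · 0.298 / 0.00216 = 5.138e+05.
Re > 4000 → turbulent; use the Moody-chart value f = 0.0153.
Total minor-loss coefficient ΣK = 2·0.63 + 1·0.97 + 2·1.2 = 4.63.
ΔP = [f·L/D + ΣK]·(ρV²/2) = [0.0153·11/0.298 + 4.63]·(1810·2.057²/2) = [0.5648 + 4.63]·3831 = 1.99e+04 Pa.
ΔP = 1.99e+04 Pa = 19.9 kPa.

ΔP ≈ 19.9 kPa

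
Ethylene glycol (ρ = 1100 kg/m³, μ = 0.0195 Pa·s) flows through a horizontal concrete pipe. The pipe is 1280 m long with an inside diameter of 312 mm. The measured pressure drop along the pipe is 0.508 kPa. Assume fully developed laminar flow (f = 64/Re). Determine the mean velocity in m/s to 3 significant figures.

V ≈ 0.0619 m/s

For laminar flow, f = 64/Re with Re = ρVD/μ, so Darcy-Weisbach reduces to ΔP = 32μLV/D². Solving for V: V = ΔP·D²/(32μL) = 508·(0.312)²/(32·0.0195·1280) = 0.06191 m/s.
Check: Re = ρVD/μ = 1100·0.06191·0.312/0.0195 = 1090 < 2300, so the laminar assumption holds.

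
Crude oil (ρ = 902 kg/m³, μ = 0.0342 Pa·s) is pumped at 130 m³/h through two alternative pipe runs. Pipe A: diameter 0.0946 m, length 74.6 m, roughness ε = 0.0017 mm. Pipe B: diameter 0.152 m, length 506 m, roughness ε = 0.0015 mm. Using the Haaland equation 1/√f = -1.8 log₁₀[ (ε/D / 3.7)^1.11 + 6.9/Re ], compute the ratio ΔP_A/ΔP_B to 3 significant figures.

ΔP_A/ΔP_B ≈ 1.39

Pipe A: V = Q/A = 0.03611/0.007029 = 5.138 m/s; Re = 1.282e+04; ε/D = 1.8e-05; Haaland → f = 0.0289; ΔP_A = f(L/D)(ρV²/2) = 2.713e+05 Pa.
Pipe B: V = Q/A = 0.03611/0.01815 = 1.99 m/s; Re = 7978; ε/D = 9.87e-06; Haaland → f = 0.0329; ΔP_B = f(L/D)(ρV²/2) = 1.956e+05 Pa.
ΔP_A/ΔP_B = 2.713e+05/1.956e+05 = 1.39.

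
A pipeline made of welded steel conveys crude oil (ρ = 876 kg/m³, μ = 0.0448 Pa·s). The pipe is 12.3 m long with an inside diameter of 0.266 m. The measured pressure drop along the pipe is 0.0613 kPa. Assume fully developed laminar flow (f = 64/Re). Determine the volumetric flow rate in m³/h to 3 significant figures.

For laminar flow, f = 64/Re with Re = ρVD/μ, so Darcy-Weisbach reduces to ΔP = 32μLV/D². Solving for V: V = ΔP·D²/(32μL) = 61.3·(0.266)²/(32·0.0448·12.3) = 0.246 m/s.
Check: Re = ρVD/μ = 876·0.246·0.266/0.0448 = 1279 < 2300, so the laminar assumption holds.
Q = V·A = 0.246·(π/4·0.266²) = 0.01367 m³/s = 49.2 m³/h.

Q ≈ 49.2 m³/h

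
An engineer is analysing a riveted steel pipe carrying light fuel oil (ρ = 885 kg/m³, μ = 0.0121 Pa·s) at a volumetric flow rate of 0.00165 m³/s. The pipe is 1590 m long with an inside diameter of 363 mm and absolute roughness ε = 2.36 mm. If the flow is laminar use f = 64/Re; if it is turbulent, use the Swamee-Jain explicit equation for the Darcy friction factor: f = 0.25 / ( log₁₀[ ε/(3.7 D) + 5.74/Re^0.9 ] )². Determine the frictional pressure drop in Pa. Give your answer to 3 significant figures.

Cross-sectional area A = πD²/4 = π(0.363)²/4 = 0.1035 m²; mean velocity V = Q/A = 0.00165/0.1035 = 0.01594 m/s.
Reynolds number Re = ρVD/μ = 885 · 0.01594 · 0.363 / 0.0121 = 423.3.
Re < 2300 → laminar flow, so f = 64/Re = 64/423.3 = 0.1512 (the turbulent correlation is not needed).
Darcy-Weisbach: ΔP = f(L/D)(ρV²/2) = 0.1512·(1590/0.363)·(885·0.01594²/2) = 0.1512·4380·0.1125 = 74.49 Pa.

ΔP ≈ 74.5 Pa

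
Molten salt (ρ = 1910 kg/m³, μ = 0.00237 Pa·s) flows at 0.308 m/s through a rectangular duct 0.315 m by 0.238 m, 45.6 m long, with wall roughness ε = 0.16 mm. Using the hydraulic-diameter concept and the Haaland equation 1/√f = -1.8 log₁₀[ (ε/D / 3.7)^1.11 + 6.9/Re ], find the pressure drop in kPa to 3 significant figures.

Hydraulic diameter D_h = 4A/P = 4·(0.315·0.238)/(2·(0.315+0.238)) = 0.2999/1.106 = 0.2711 m.
Re = ρVD_h/μ = 1910·0.308·0.2711/0.00237 = 6.73e+04.
ε/D_h = 0.00016/0.2711 = 0.00059; Haaland gives 1/√f = -1.8 log₁₀[6.1e-05+0.000103] = 6.816, so f = 0.02153.
ΔP = f(L/D_h)(ρV²/2) = 0.02153·45.6/0.2711·90.6 = 328 Pa.
ΔP = 0.328 kPa.

ΔP ≈ 0.328 kPa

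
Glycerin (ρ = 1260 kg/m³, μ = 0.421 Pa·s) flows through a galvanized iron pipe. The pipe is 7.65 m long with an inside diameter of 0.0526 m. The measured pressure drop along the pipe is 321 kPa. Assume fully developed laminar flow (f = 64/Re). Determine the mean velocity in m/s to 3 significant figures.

V ≈ 8.62 m/s

For laminar flow, f = 64/Re with Re = ρVD/μ, so Darcy-Weisbach reduces to ΔP = 32μLV/D². Solving for V: V = ΔP·D²/(32μL) = 3.21e+05·(0.0526)²/(32·0.421·7.65) = 8.618 m/s.
Check: Re = ρVD/μ = 1260·8.618·0.0526/0.421 = 1357 < 2300, so the laminar assumption holds.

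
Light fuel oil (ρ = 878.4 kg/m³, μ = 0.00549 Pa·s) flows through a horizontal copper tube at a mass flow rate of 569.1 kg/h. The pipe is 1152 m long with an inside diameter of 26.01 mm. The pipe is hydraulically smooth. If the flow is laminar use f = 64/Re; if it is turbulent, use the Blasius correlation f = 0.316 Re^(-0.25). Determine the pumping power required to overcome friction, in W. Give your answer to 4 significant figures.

ṁ = 569.1 kg/h = 569.1/3600 = 0.1581 kg/s.
A = πD²/4 = π(0.02601)²/4 = 0.0005313 m²; mean velocity V = ṁ/(ρA) = 0.1581/(878.4 · 0.0005313) = 0.3387 m/s.
Reynolds number Re = ρVD/μ = 878.4 · 0.3387 · 0.02601 / 0.00549 = 1410.
Re < 2300 → laminar flow, so f = 64/Re = 64/1410 = 0.0454 (the turbulent correlation is not needed).
Darcy-Weisbach: ΔP = f(L/D)(ρV²/2) = 0.0454·(1152/0.02601)·(878.4·0.3387²/2) = 0.0454·4.429e+04·50.39 = 1.013e+05 Pa.
Q = ṁ/ρ = 0.1581/878.4 = 0.00018 m³/s.
Pumping power P = QΔP = 0.00018·1.013e+05 = 18.235 W = 18.24 W.

P ≈ 18.24 W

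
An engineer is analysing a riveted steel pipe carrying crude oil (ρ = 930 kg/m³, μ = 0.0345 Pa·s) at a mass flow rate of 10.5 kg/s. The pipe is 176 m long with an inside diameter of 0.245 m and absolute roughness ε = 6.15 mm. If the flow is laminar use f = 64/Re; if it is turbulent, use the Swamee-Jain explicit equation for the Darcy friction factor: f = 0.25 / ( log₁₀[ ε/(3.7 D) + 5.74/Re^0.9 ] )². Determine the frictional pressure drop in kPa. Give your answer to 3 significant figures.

A = πD²/4 = π(0.245)²/4 = 0.04714 m²; mean velocity V = ṁ/(ρA) = 10.5/(930 · 0.04714) = 0.2395 m/s.
Reynolds number Re = ρVD/μ = 930 · 0.2395 · 0.245 / 0.0345 = 1582.
Re < 2300 → laminar flow, so f = 64/Re = 64/1582 = 0.04046 (the turbulent correlation is not needed).
Darcy-Weisbach: ΔP = f(L/D)(ρV²/2) = 0.04046·(176/0.245)·(930·0.2395²/2) = 0.04046·718.4·26.67 = 775.2 Pa.
ΔP = 775.2 Pa = 0.775 kPa.

ΔP ≈ 0.775 kPa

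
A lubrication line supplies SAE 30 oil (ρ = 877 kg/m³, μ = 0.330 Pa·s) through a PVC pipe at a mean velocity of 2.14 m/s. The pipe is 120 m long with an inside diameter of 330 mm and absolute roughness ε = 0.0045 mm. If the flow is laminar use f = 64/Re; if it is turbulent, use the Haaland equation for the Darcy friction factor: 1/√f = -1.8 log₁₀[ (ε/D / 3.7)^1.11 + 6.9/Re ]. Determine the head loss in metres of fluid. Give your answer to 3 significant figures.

h_f ≈ 2.89 m

Reynolds number Re = ρVD/μ = 877 · 2.14 · 0.33 / 0.33 = 1877.
Re < 2300 → laminar flow, so f = 64/Re = 64/1877 = 0.0341 (the turbulent correlation is not needed).
Darcy-Weisbach: ΔP = f(L/D)(ρV²/2) = 0.0341·(120/0.33)·(877·2.14²/2) = 0.0341·363.6·2008 = 2.49e+04 Pa.
Head loss h_f = ΔP/(ρg) = 2.49e+04/(877·9.81) = 2.89 m.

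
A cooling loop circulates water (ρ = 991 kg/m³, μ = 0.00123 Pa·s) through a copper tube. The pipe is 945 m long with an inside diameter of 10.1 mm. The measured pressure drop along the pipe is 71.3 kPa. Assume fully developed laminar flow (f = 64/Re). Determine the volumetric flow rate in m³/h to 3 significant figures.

For laminar flow, f = 64/Re with Re = ρVD/μ, so Darcy-Weisbach reduces to ΔP = 32μLV/D². Solving for V: V = ΔP·D²/(32μL) = 7.13e+04·(0.0101)²/(32·0.00123·945) = 0.1955 m/s.
Check: Re = ρVD/μ = 991·0.1955·0.0101/0.00123 = 1591 < 2300, so the laminar assumption holds.
Q = V·A = 0.1955·(π/4·0.0101²) = 1.567e-05 m³/s = 0.0564 m³/h.

Q ≈ 0.0564 m³/h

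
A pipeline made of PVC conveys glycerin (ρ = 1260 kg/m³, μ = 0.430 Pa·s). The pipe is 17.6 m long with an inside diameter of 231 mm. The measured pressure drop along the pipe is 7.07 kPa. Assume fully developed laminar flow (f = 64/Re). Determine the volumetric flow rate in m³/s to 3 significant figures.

Q ≈ 0.0653 m³/s

For laminar flow, f = 64/Re with Re = ρVD/μ, so Darcy-Weisbach reduces to ΔP = 32μLV/D². Solving for V: V = ΔP·D²/(32μL) = 7070·(0.231)²/(32·0.43·17.6) = 1.558 m/s.
Check: Re = ρVD/μ = 1260·1.558·0.231/0.43 = 1054 < 2300, so the laminar assumption holds.
Q = V·A = 1.558·(π/4·0.231²) = 0.06529 m³/s = 0.0653 m³/s.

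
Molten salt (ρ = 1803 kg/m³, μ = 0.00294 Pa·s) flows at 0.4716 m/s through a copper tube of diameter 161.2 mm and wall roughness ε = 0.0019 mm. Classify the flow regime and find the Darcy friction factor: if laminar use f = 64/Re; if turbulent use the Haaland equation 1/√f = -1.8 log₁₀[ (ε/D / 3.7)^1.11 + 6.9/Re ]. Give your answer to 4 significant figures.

f ≈ 0.02107

Re = ρVD/μ = 1803·0.4716·0.1612/0.00294 = 4.662e+04.
Re > 4000 → turbulent. ε/D = 1.9e-06/0.1612 = 1.18e-05; Haaland: 1/√f = -1.8 log₁₀[7.92e-07 + 0.000148] = 6.889, so f = 0.02107.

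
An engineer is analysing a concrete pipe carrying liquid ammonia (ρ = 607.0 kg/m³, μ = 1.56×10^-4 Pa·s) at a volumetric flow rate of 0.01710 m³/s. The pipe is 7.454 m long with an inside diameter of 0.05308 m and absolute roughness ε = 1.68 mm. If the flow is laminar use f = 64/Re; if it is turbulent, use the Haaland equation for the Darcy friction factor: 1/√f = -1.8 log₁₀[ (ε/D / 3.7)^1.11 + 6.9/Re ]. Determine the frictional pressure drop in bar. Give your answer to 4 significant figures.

ΔP ≈ 1.492 bar

Cross-sectional area A = πD²/4 = π(0.05308)²/4 = 0.002213 m²; mean velocity V = Q/A = 0.0171/0.002213 = 7.728 m/s.
Reynolds number Re = ρVD/μ = 607 · 7.728 · 0.05308 / 0.000156 = 1.596e+06.
Re > 4000 → turbulent. Relative roughness ε/D = 0.00168/0.05308 = 0.0317. Haaland: 1/√f = -1.8 log₁₀[(0.0317/3.7)^1.11 + 6.9/1.596e+06] = -1.8 log₁₀[0.00507 + 4.32e-06] = 4.131, so f = 0.0586.
Darcy-Weisbach: ΔP = f(L/D)(ρV²/2) = 0.0586·(7.454/0.05308)·(607·7.728²/2) = 0.0586·140.4·1.812e+04 = 1.492e+05 Pa.
ΔP = 1.492e+05 Pa = 1.492 bar.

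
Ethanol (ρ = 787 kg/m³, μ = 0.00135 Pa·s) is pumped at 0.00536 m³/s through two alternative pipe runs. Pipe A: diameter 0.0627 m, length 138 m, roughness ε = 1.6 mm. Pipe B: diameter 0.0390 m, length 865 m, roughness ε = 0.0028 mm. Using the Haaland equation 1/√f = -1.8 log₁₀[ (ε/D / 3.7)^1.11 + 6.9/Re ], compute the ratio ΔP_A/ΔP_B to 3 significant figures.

ΔP_A/ΔP_B ≈ 0.0445

Pipe A: V = Q/A = 0.00536/0.003088 = 1.736 m/s; Re = 6.345e+04; ε/D = 0.0255; Haaland → f = 0.05415; ΔP_A = f(L/D)(ρV²/2) = 1.413e+05 Pa.
Pipe B: V = Q/A = 0.00536/0.001195 = 4.487 m/s; Re = 1.02e+05; ε/D = 7.18e-05; Haaland → f = 0.01806; ΔP_B = f(L/D)(ρV²/2) = 3.174e+06 Pa.
ΔP_A/ΔP_B = 1.413e+05/3.174e+06 = 0.0445.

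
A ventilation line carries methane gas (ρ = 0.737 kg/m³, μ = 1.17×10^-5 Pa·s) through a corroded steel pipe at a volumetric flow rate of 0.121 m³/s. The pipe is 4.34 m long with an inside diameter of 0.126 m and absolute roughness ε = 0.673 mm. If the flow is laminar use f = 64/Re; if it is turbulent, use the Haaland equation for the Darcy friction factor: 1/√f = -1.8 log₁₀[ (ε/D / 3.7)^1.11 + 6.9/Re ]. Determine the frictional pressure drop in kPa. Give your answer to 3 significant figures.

ΔP ≈ 0.0384 kPa

Cross-sectional area A = πD²/4 = π(0.126)²/4 = 0.01247 m²; mean velocity V = Q/A = 0.121/0.01247 = 9.704 m/s.
Reynolds number Re = ρVD/μ = 0.737 · 9.704 · 0.126 / 1.17e-05 = 7.702e+04.
Re > 4000 → turbulent. Relative roughness ε/D = 0.000673/0.126 = 0.00534. Haaland: 1/√f = -1.8 log₁₀[(0.00534/3.7)^1.11 + 6.9/7.702e+04] = -1.8 log₁₀[0.000703 + 8.96e-05] = 5.582, so f = 0.0321.
Darcy-Weisbach: ΔP = f(L/D)(ρV²/2) = 0.0321·(4.34/0.126)·(0.737·9.704²/2) = 0.0321·34.44·34.7 = 38.37 Pa.
ΔP = 38.37 Pa = 0.0384 kPa.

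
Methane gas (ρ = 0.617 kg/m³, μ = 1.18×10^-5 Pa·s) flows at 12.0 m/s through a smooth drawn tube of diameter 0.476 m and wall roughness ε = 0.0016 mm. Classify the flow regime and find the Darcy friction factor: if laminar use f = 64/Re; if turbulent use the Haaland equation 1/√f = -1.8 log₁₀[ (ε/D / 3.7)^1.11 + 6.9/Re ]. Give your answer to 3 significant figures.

f ≈ 0.0144

Re = ρVD/μ = 0.617·12·0.476/1.18e-05 = 2.987e+05.
Re > 4000 → turbulent. ε/D = 1.6e-06/0.476 = 3.36e-06; Haaland: 1/√f = -1.8 log₁₀[1.97e-07 + 2.31e-05] = 8.339, so f = 0.01438.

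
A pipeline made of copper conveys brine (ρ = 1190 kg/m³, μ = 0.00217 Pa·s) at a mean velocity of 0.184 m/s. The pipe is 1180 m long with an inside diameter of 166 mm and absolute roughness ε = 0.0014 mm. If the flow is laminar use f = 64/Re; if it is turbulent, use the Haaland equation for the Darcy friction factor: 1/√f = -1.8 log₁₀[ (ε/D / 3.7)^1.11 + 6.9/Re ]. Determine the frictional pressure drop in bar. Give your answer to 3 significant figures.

ΔP ≈ 0.0386 bar

Reynolds number Re = ρVD/μ = 1190 · 0.184 · 0.166 / 0.00217 = 1.675e+04.
Re > 4000 → turbulent. Relative roughness ε/D = 1.4e-06/0.166 = 8.43e-06. Haaland: 1/√f = -1.8 log₁₀[(8.43e-06/3.7)^1.11 + 6.9/1.675e+04] = -1.8 log₁₀[5.46e-07 + 0.000412] = 6.092, so f = 0.02694.
Darcy-Weisbach: ΔP = f(L/D)(ρV²/2) = 0.02694·(1180/0.166)·(1190·0.184²/2) = 0.02694·7108·20.14 = 3858 Pa.
ΔP = 3858 Pa = 0.0386 bar.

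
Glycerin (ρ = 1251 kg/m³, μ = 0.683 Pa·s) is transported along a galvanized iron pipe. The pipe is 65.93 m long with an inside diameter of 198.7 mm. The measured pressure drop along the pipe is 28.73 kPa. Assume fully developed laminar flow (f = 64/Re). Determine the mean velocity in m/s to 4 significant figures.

For laminar flow, f = 64/Re with Re = ρVD/μ, so Darcy-Weisbach reduces to ΔP = 32μLV/D². Solving for V: V = ΔP·D²/(32μL) = 2.873e+04·(0.1987)²/(32·0.683·65.93) = 0.7872 m/s.
Check: Re = ρVD/μ = 1251·0.7872·0.1987/0.683 = 286.5 < 2300, so the laminar assumption holds.

V ≈ 0.7872 m/s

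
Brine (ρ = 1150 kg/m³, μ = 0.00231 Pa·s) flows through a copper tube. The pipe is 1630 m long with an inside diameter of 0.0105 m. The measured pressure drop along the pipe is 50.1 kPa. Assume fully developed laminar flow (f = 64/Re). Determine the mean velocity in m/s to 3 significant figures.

V ≈ 0.0458 m/s

For laminar flow, f = 64/Re with Re = ρVD/μ, so Darcy-Weisbach reduces to ΔP = 32μLV/D². Solving for V: V = ΔP·D²/(32μL) = 5.01e+04·(0.0105)²/(32·0.00231·1630) = 0.04584 m/s.
Check: Re = ρVD/μ = 1150·0.04584·0.0105/0.00231 = 239.6 < 2300, so the laminar assumption holds.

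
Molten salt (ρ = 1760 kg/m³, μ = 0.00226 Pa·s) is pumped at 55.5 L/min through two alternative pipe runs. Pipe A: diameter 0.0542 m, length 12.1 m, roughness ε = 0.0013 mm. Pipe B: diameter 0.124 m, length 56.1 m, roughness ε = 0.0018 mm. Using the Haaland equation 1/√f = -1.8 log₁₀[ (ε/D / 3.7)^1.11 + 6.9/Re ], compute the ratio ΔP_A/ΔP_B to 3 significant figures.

Pipe A: V = Q/A = 0.000925/0.002307 = 0.4009 m/s; Re = 1.692e+04; ε/D = 2.4e-05; Haaland → f = 0.02689; ΔP_A = f(L/D)(ρV²/2) = 849.2 Pa.
Pipe B: V = Q/A = 0.000925/0.01208 = 0.0766 m/s; Re = 7397; ε/D = 1.45e-05; Haaland → f = 0.03362; ΔP_B = f(L/D)(ρV²/2) = 78.54 Pa.
ΔP_A/ΔP_B = 849.2/78.54 = 10.8.

ΔP_A/ΔP_B ≈ 10.8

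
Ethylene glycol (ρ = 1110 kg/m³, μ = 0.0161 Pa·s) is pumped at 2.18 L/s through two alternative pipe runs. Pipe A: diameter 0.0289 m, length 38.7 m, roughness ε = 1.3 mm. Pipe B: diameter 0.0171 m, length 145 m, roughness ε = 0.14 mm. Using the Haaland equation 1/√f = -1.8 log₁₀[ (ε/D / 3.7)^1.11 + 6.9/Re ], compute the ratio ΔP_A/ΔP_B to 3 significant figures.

ΔP_A/ΔP_B ≈ 0.0344

Pipe A: V = Q/A = 0.00218/0.000656 = 3.323 m/s; Re = 6622; ε/D = 0.045; Haaland → f = 0.07208; ΔP_A = f(L/D)(ρV²/2) = 5.917e+05 Pa.
Pipe B: V = Q/A = 0.00218/0.0002297 = 9.492 m/s; Re = 1.119e+04; ε/D = 0.00819; Haaland → f = 0.04058; ΔP_B = f(L/D)(ρV²/2) = 1.721e+07 Pa.
ΔP_A/ΔP_B = 5.917e+05/1.721e+07 = 0.0344.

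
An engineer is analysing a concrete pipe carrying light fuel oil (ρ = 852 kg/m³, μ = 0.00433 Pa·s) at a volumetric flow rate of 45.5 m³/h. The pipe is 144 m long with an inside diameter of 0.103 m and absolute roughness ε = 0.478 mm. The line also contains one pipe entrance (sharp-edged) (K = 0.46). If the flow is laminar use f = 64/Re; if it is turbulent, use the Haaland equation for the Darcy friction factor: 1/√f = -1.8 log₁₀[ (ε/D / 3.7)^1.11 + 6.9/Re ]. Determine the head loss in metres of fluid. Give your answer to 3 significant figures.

h_f ≈ 5.38 m

Q = 45.5 m³/h = 45.5/3600 = 0.01264 m³/s.
Cross-sectional area A = πD²/4 = π(0.103)²/4 = 0.008332 m²; mean velocity V = Q/A = 0.01264/0.008332 = 1.517 m/s.
Reynolds number Re = ρVD/μ = 852 · 1.517 · 0.103 / 0.00433 = 3.074e+04.
Re > 4000 → turbulent. Relative roughness ε/D = 0.000478/0.103 = 0.00464. Haaland: 1/√f = -1.8 log₁₀[(0.00464/3.7)^1.11 + 6.9/3.074e+04] = -1.8 log₁₀[0.000601 + 0.000224] = 5.55, so f = 0.03247.
Total minor-loss coefficient ΣK = 1·0.46 = 0.46.
ΔP = [f·L/D + ΣK]·(ρV²/2) = [0.03247·144/0.103 + 0.46]·(852·1.517²/2) = [45.4 + 0.46]·980.2 = 4.495e+04 Pa.
Head loss h_f = ΔP/(ρg) = 4.495e+04/(852·9.81) = 5.38 m.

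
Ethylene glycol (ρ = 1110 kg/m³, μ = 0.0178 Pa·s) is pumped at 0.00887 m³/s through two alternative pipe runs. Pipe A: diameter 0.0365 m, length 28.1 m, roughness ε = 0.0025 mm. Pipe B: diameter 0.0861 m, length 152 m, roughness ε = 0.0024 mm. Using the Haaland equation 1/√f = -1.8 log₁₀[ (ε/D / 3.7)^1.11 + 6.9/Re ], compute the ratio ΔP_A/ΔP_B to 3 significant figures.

Pipe A: V = Q/A = 0.00887/0.001046 = 8.477 m/s; Re = 1.929e+04; ε/D = 6.85e-05; Haaland → f = 0.02608; ΔP_A = f(L/D)(ρV²/2) = 8.009e+05 Pa.
Pipe B: V = Q/A = 0.00887/0.005822 = 1.523 m/s; Re = 8180; ε/D = 2.79e-05; Haaland → f = 0.03269; ΔP_B = f(L/D)(ρV²/2) = 7.433e+04 Pa.
ΔP_A/ΔP_B = 8.009e+05/7.433e+04 = 10.8.

ΔP_A/ΔP_B ≈ 10.8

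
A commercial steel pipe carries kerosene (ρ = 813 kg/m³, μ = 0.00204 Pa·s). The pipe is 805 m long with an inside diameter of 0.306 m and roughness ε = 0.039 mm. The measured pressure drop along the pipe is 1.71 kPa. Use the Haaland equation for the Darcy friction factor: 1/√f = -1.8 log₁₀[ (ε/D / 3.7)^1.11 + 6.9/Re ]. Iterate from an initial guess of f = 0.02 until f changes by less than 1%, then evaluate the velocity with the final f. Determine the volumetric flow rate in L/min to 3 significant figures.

Q ≈ 1160 L/min

Rearranging Darcy-Weisbach: V = √(2·ΔP·D/(f·L·ρ)). With ε/D = 3.9e-05/0.306 = 0.000127, iterate starting from f = 0.02:
  f = 0.02 → V = √(2·1710·0.306/(0.02·805·813)) = 0.2828 m/s; Re = ρVD/μ = 3.448e+04; f → 0.02285
  f = 0.02285 → V = 0.2645 m/s; Re = 3.226e+04; f → 0.02319
  f = 0.02319 → V = 0.2626 m/s; Re = 3.202e+04; f → 0.02323
Converged (Δf/f < 1%). With the final f = 0.02323: V = √(2·1710·0.306/(0.02323·805·813)) = 0.2623 m/s.
Q = V·A = 0.2623·(π/4·0.306²) = 0.01929 m³/s = 1160 L/min.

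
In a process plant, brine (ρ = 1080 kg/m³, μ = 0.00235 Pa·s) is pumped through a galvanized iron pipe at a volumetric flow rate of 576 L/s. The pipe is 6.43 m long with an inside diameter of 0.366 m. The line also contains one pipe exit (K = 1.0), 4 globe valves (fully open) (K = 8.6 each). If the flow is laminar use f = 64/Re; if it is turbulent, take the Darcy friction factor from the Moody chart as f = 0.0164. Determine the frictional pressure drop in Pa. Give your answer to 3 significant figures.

ΔP ≈ 578000 Pa

Q = 576 L/s = 576/1000 = 0.576 m³/s.
Cross-sectional area A = πD²/4 = π(0.366)²/4 = 0.1052 m²; mean velocity V = Q/A = 0.576/0.1052 = 5.475 m/s.
Reynolds number Re = ρVD/μ = 1080 · 5.475 · 0.366 / 0.00235 = 9.209e+05.
Re > 4000 → turbulent; use the Moody-chart value f = 0.0164.
Total minor-loss coefficient ΣK = 1·1 + 4·8.6 = 35.4.
ΔP = [f·L/D + ΣK]·(ρV²/2) = [0.0164·6.43/0.366 + 35.4]·(1080·5.475²/2) = [0.2881 + 35.4]·1.619e+04 = 5.776e+05 Pa.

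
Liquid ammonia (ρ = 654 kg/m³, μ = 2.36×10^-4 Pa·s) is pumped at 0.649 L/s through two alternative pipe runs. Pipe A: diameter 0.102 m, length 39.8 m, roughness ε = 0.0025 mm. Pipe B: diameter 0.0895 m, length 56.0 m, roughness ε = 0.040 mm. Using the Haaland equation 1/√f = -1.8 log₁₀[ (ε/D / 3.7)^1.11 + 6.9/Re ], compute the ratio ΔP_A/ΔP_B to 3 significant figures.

Pipe A: V = Q/A = 0.000649/0.008171 = 0.07942 m/s; Re = 2.245e+04; ε/D = 2.45e-05; Haaland → f = 0.02505; ΔP_A = f(L/D)(ρV²/2) = 20.17 Pa.
Pipe B: V = Q/A = 0.000649/0.006291 = 0.1032 m/s; Re = 2.559e+04; ε/D = 0.000447; Haaland → f = 0.02516; ΔP_B = f(L/D)(ρV²/2) = 54.78 Pa.
ΔP_A/ΔP_B = 20.17/54.78 = 0.368.

ΔP_A/ΔP_B ≈ 0.368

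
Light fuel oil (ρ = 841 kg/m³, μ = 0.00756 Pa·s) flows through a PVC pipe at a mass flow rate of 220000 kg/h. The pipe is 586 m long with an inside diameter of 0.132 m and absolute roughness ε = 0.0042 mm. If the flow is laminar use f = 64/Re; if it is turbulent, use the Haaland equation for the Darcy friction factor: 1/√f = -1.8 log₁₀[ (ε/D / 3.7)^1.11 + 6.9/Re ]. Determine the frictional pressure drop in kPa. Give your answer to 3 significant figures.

ΔP ≈ 995 kPa

ṁ = 220000 kg/h = 220000/3600 = 61.11 kg/s.
A = πD²/4 = π(0.132)²/4 = 0.01368 m²; mean velocity V = ṁ/(ρA) = 61.11/(841 · 0.01368) = 5.31 m/s.
Reynolds number Re = ρVD/μ = 841 · 5.31 · 0.132 / 0.00756 = 7.797e+04.
Re > 4000 → turbulent. Relative roughness ε/D = 4.2e-06/0.132 = 3.18e-05. Haaland: 1/√f = -1.8 log₁₀[(3.18e-05/3.7)^1.11 + 6.9/7.797e+04] = -1.8 log₁₀[2.38e-06 + 8.85e-05] = 7.275, so f = 0.0189.
Darcy-Weisbach: ΔP = f(L/D)(ρV²/2) = 0.0189·(586/0.132)·(841·5.31²/2) = 0.0189·4439·1.186e+04 = 9.945e+05 Pa.
ΔP = 9.945e+05 Pa = 995 kPa.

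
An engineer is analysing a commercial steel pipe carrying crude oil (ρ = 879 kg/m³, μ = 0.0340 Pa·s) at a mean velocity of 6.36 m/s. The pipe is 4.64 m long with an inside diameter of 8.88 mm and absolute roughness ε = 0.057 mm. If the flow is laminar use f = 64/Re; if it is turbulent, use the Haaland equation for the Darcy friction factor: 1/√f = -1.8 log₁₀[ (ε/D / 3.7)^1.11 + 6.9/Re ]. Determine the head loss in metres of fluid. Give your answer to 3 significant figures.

h_f ≈ 47.2 m

Reynolds number Re = ρVD/μ = 879 · 6.36 · 0.00888 / 0.034 = 1460.
Re < 2300 → laminar flow, so f = 64/Re = 64/1460 = 0.04383 (the turbulent correlation is not needed).
Darcy-Weisbach: ΔP = f(L/D)(ρV²/2) = 0.04383·(4.64/0.00888)·(879·6.36²/2) = 0.04383·522.5·1.778e+04 = 4.072e+05 Pa.
Head loss h_f = ΔP/(ρg) = 4.072e+05/(879·9.81) = 47.2 m.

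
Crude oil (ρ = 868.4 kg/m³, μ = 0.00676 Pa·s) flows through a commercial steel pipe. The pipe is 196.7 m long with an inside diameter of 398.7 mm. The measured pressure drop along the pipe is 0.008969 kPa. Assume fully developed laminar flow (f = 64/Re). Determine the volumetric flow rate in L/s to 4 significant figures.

For laminar flow, f = 64/Re with Re = ρVD/μ, so Darcy-Weisbach reduces to ΔP = 32μLV/D². Solving for V: V = ΔP·D²/(32μL) = 8.969·(0.3987)²/(32·0.00676·196.7) = 0.03351 m/s.
Check: Re = ρVD/μ = 868.4·0.03351·0.3987/0.00676 = 1716 < 2300, so the laminar assumption holds.
Q = V·A = 0.03351·(π/4·0.3987²) = 0.004183 m³/s = 4.183 L/s.

Q ≈ 4.183 L/s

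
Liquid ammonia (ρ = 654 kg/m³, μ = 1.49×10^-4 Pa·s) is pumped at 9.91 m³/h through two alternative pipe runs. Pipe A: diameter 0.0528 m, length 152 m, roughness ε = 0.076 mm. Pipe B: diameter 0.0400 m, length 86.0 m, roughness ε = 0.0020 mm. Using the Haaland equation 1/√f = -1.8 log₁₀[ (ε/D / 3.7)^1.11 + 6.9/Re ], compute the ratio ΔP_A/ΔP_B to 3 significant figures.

ΔP_A/ΔP_B ≈ 0.690

Pipe A: V = Q/A = 0.002753/0.00219 = 1.257 m/s; Re = 2.914e+05; ε/D = 0.00144; Haaland → f = 0.02222; ΔP_A = f(L/D)(ρV²/2) = 3.307e+04 Pa.
Pipe B: V = Q/A = 0.002753/0.001257 = 2.191 m/s; Re = 3.846e+05; ε/D = 5e-05; Haaland → f = 0.01421; ΔP_B = f(L/D)(ρV²/2) = 4.795e+04 Pa.
ΔP_A/ΔP_B = 3.307e+04/4.795e+04 = 0.690.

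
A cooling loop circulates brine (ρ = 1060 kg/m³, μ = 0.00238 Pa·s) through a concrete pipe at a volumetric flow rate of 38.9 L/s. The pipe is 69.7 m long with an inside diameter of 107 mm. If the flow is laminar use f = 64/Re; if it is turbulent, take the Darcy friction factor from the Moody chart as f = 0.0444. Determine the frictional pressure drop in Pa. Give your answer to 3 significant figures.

ΔP ≈ 287000 Pa

Q = 38.9 L/s = 38.9/1000 = 0.0389 m³/s.
Cross-sectional area A = πD²/4 = π(0.107)²/4 = 0.008992 m²; mean velocity V = Q/A = 0.0389/0.008992 = 4.326 m/s.
Reynolds number Re = ρVD/μ = 1060 · 4.326 · 0.107 / 0.00238 = 2.062e+05.
Re > 4000 → turbulent; use the Moody-chart value f = 0.0444.
Darcy-Weisbach: ΔP = f(L/D)(ρV²/2) = 0.0444·(69.7/0.107)·(1060·4.326²/2) = 0.0444·651.4·9919 = 2.869e+05 Pa.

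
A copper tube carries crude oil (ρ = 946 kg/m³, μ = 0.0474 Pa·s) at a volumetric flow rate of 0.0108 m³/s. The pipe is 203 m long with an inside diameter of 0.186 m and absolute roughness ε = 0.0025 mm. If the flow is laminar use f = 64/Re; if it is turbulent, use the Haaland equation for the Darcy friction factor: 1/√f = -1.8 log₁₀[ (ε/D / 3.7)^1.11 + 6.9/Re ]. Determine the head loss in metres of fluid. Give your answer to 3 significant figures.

h_f ≈ 0.381 m

Cross-sectional area A = πD²/4 = π(0.186)²/4 = 0.02717 m²; mean velocity V = Q/A = 0.0108/0.02717 = 0.3975 m/s.
Reynolds number Re = ρVD/μ = 946 · 0.3975 · 0.186 / 0.0474 = 1475.
Re < 2300 → laminar flow, so f = 64/Re = 64/1475 = 0.04338 (the turbulent correlation is not needed).
Darcy-Weisbach: ΔP = f(L/D)(ρV²/2) = 0.04338·(203/0.186)·(946·0.3975²/2) = 0.04338·1091·74.73 = 3538 Pa.
Head loss h_f = ΔP/(ρg) = 3538/(946·9.81) = 0.381 m.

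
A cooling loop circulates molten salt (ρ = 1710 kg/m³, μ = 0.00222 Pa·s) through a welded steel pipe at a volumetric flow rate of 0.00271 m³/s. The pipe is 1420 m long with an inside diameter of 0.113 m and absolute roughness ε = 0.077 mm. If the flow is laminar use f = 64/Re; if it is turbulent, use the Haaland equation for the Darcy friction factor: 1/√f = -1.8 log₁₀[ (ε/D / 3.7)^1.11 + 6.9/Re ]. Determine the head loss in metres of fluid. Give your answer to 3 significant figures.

h_f ≈ 1.22 m

Cross-sectional area A = πD²/4 = π(0.113)²/4 = 0.01003 m²; mean velocity V = Q/A = 0.00271/0.01003 = 0.2702 m/s.
Reynolds number Re = ρVD/μ = 1710 · 0.2702 · 0.113 / 0.00222 = 2.352e+04.
Re > 4000 → turbulent. Relative roughness ε/D = 7.7e-05/0.113 = 0.000681. Haaland: 1/√f = -1.8 log₁₀[(0.000681/3.7)^1.11 + 6.9/2.352e+04] = -1.8 log₁₀[7.15e-05 + 0.000293] = 6.188, so f = 0.02611.
Darcy-Weisbach: ΔP = f(L/D)(ρV²/2) = 0.02611·(1420/0.113)·(1710·0.2702²/2) = 0.02611·1.257e+04·62.43 = 2.049e+04 Pa.
Head loss h_f = ΔP/(ρg) = 2.049e+04/(1710·9.81) = 1.22 m.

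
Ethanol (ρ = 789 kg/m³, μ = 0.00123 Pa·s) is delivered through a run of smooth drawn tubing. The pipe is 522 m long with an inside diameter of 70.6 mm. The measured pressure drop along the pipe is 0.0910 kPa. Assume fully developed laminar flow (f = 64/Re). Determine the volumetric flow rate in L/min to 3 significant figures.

For laminar flow, f = 64/Re with Re = ρVD/μ, so Darcy-Weisbach reduces to ΔP = 32μLV/D². Solving for V: V = ΔP·D²/(32μL) = 91·(0.0706)²/(32·0.00123·522) = 0.02208 m/s.
Check: Re = ρVD/μ = 789·0.02208·0.0706/0.00123 = 999.8 < 2300, so the laminar assumption holds.
Q = V·A = 0.02208·(π/4·0.0706²) = 8.642e-05 m³/s = 5.19 L/min.

Q ≈ 5.19 L/min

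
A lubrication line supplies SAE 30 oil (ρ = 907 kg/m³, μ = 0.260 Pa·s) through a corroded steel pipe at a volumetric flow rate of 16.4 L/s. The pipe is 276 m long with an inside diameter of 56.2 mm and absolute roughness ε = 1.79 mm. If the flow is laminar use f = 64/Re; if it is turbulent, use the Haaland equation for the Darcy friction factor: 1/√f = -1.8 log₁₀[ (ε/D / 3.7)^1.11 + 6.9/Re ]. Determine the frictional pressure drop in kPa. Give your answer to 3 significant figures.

ΔP ≈ 4810 kPa

Q = 16.4 L/s = 16.4/1000 = 0.0164 m³/s.
Cross-sectional area A = πD²/4 = π(0.0562)²/4 = 0.002481 m²; mean velocity V = Q/A = 0.0164/0.002481 = 6.611 m/s.
Reynolds number Re = ρVD/μ = 907 · 6.611 · 0.0562 / 0.26 = 1296.
Re < 2300 → laminar flow, so f = 64/Re = 64/1296 = 0.04938 (the turbulent correlation is not needed).
Darcy-Weisbach: ΔP = f(L/D)(ρV²/2) = 0.04938·(276/0.0562)·(907·6.611²/2) = 0.04938·4911·1.982e+04 = 4.807e+06 Pa.
ΔP = 4.807e+06 Pa = 4810 kPa.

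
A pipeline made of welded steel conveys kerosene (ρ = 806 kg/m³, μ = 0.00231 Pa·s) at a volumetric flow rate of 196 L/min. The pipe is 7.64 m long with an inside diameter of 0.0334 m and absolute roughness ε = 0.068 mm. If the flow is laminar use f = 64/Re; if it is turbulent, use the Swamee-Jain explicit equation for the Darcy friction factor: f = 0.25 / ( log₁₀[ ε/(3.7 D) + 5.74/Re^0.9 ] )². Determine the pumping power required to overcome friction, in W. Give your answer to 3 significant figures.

Q = 196 L/min = 196/60000 = 0.003267 m³/s.
Cross-sectional area A = πD²/4 = π(0.0334)²/4 = 0.0008762 m²; mean velocity V = Q/A = 0.003267/0.0008762 = 3.728 m/s.
Reynolds number Re = ρVD/μ = 806 · 3.728 · 0.0334 / 0.00231 = 4.345e+04.
Re > 4000 → turbulent. Relative roughness ε/D = 6.8e-05/0.0334 = 0.00204. Swamee-Jain: f = 0.25/(log₁₀[0.00204/3.7 + 5.74/4.345e+04^0.9])² = 0.25/(log₁₀[0.00055 + 0.000384])² = 0.25/(-3.029)² = 0.02724.
Darcy-Weisbach: ΔP = f(L/D)(ρV²/2) = 0.02724·(7.64/0.0334)·(806·3.728²/2) = 0.02724·228.7·5602 = 3.491e+04 Pa.
Pumping power P = QΔP = 0.003267·3.491e+04 = 114.0 W = 114 W.

P ≈ 114 W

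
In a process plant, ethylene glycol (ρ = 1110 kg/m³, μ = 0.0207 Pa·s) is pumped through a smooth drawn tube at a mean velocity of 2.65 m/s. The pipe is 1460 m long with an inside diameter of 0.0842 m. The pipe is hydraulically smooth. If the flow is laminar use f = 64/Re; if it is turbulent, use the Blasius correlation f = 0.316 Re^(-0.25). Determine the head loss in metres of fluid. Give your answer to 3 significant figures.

Reynolds number Re = ρVD/μ = 1110 · 2.65 · 0.0842 / 0.0207 = 1.196e+04.
Re > 4000 → turbulent. Smooth-pipe (Blasius): f = 0.316 Re^(-0.25) = 0.316/(1.196e+04)^0.25 = 0.03021.
Darcy-Weisbach: ΔP = f(L/D)(ρV²/2) = 0.03021·(1460/0.0842)·(1110·2.65²/2) = 0.03021·1.734e+04·3897 = 2.042e+06 Pa.
Head loss h_f = ΔP/(ρg) = 2.042e+06/(1110·9.81) = 188 m.

h_f ≈ 188 m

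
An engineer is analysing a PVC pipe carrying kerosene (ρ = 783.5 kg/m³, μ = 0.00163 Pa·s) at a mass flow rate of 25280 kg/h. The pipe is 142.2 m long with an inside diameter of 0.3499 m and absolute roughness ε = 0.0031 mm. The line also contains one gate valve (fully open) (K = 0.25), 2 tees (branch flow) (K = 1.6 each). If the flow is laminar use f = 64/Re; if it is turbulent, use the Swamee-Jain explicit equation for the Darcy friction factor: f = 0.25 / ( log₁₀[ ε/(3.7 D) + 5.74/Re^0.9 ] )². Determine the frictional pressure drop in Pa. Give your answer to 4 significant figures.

ΔP ≈ 49.76 Pa

ṁ = 25280 kg/h = 25280/3600 = 7.022 kg/s.
A = πD²/4 = π(0.3499)²/4 = 0.09616 m²; mean velocity V = ṁ/(ρA) = 7.022/(783.5 · 0.09616) = 0.09321 m/s.
Reynolds number Re = ρVD/μ = 783.5 · 0.09321 · 0.3499 / 0.00163 = 1.568e+04.
Re > 4000 → turbulent. Relative roughness ε/D = 3.1e-06/0.3499 = 8.86e-06. Swamee-Jain: f = 0.25/(log₁₀[8.86e-06/3.7 + 5.74/1.568e+04^0.9])² = 0.25/(log₁₀[2.39e-06 + 0.000962])² = 0.25/(-3.016)² = 0.02749.
Total minor-loss coefficient ΣK = 1·0.25 + 2·1.6 = 3.45.
ΔP = [f·L/D + ΣK]·(ρV²/2) = [0.02749·142.2/0.3499 + 3.45]·(783.5·0.09321²/2) = [11.17 + 3.45]·3.403 = 49.76 Pa.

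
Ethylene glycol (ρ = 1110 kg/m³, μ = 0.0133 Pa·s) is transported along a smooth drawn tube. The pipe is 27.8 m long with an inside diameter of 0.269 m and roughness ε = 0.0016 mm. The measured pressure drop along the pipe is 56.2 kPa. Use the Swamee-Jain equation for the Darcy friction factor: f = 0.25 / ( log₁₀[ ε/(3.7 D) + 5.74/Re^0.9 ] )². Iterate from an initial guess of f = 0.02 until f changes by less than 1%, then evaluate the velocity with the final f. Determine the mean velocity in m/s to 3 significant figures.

Rearranging Darcy-Weisbach: V = √(2·ΔP·D/(f·L·ρ)). With ε/D = 1.6e-06/0.269 = 5.95e-06, iterate starting from f = 0.02:
  f = 0.02 → V = √(2·5.62e+04·0.269/(0.02·27.8·1110)) = 6.999 m/s; Re = ρVD/μ = 1.571e+05; f → 0.01634
  f = 0.01634 → V = 7.745 m/s; Re = 1.739e+05; f → 0.01601
  f = 0.01601 → V = 7.822 m/s; Re = 1.756e+05; f → 0.01598
Converged (Δf/f < 1%). With the final f = 0.01598: V = √(2·5.62e+04·0.269/(0.01598·27.8·1110)) = 7.829 m/s.

V ≈ 7.83 m/s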